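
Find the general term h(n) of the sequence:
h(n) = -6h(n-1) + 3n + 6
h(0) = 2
First-order linear with linear forcing.
Homogeneous solution: h_h(n) = A·(-6)^n.
Try particular h_p(n) = pn + q. Substituting:
  pn + q = -6(p(n-1) + q) + 3n + 6.
Matching the n-coefficient: p = -6p + 3 ⇒ p = \frac{3}{7}.
Matching constants: q = 6p - 6q + 6 ⇒ q = \frac{60}{49}.
General: h(n) = A·(-6)^n + \frac{3 n}{7} + \frac{60}{49}.
Apply h(0) = 2: A + \frac{60}{49} = 2 ⇒ A = \frac{38}{49}.
So h(n) = \frac{38 \left(-6\right)^{n}}{49} + \frac{3 n}{7} + \frac{60}{49}.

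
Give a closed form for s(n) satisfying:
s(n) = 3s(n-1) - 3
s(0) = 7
First-order linear non-homogeneous.
Homogeneous solution: s_h(n) = A·(3)^n.
Try constant particular solution s_p = K: K = 3K - 3 ⇒ K = \frac{3}{2}.
General: s(n) = A·(3)^n + \frac{3}{2}.
Apply s(0) = 7: A + \frac{3}{2} = 7 ⇒ A = \frac{11}{2}.
So s(n) = \frac{11 \cdot 3^{n}}{2} + \frac{3}{2}.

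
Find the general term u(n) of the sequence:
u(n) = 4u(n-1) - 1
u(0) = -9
First-order linear non-homogeneous.
Homogeneous solution: u_h(n) = A·(4)^n.
Try constant particular solution u_p = K: K = 4K - 1 ⇒ K = \frac{1}{3}.
General: u(n) = A·(4)^n + \frac{1}{3}.
Apply u(0) = -9: A + \frac{1}{3} = -9 ⇒ A = - \frac{28}{3}.
So u(n) = \frac{1}{3} - \frac{28 \cdot 4^{n}}{3}.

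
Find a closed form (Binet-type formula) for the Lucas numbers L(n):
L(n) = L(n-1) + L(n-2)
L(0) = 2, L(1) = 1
This is the Lucas sequence.
Characteristic equation: x² - x - 1 = 0; roots r₁ = \frac{1}{2} + \frac{\sqrt{5}}{2}, r₂ = \frac{1}{2} - \frac{\sqrt{5}}{2}.
General: L(n) = A·r₁^n + B·r₂^n. Solving with L(0)=2, L(1)=1 gives A = 1, B = 1.
So L(n) = 2^{- n} \left(\left(1 - \sqrt{5}\right)^{n} + \left(1 + \sqrt{5}\right)^{n}\right).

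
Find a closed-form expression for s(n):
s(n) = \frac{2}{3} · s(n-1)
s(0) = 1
Pure geometric recurrence with ratio \frac{2}{3}.
By induction s(n) = s(0) · (\frac{2}{3})^n = \left(\frac{2}{3}\right)^{n}.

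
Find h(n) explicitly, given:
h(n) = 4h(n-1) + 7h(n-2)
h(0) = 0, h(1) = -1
Characteristic equation: x² - 4x - 7 = 0.
Discriminant Δ = (4)² + 4·(7) = 44.
Roots r₁,₂ = (4 ± √44)/2, so r₁ = 2 + \sqrt{11}, r₂ = 2 - \sqrt{11}.
General solution: h(n) = A·r₁^n + B·r₂^n.
From the initial conditions, A + B = 0 and r₁A + r₂B = -1.
Since r₁ - r₂ = √44: A = (-1 - (0)r₂)/√44 = - \frac{\sqrt{11}}{22}, and B = 0 - A = \frac{\sqrt{11}}{22}.
So h(n) = \left(- \frac{\sqrt{11}}{22}\right)\left(2 + \sqrt{11}\right)^n + \left(\frac{\sqrt{11}}{22}\right)\left(2 - \sqrt{11}\right)^n.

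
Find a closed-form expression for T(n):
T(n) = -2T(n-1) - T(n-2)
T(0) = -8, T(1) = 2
Characteristic equation: x² + 2x + 1 = 0, which is (x - (-1))².
Repeated root r = -1.
General solution: T(n) = (A + Bn)·(-1)^n.
From T(0) = -8: A = -8.
From T(1) = 2: (A + B)·(-1) = 2 ⇒ B = 6.
So T(n) = \left(6 n - 8\right) \cdot (-1)^n.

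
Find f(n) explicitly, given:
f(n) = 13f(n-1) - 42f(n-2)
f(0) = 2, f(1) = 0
Characteristic equation: x² - 13x + 42 = 0, which factors as (x - (7))(x - (6)) = 0.
Roots r₁ = 7, r₂ = 6 (distinct).
General solution: f(n) = A·(7)^n + B·(6)^n.
From f(0) = 2: A + B = 2.
From f(1) = 0: 7A + 6B = 0.
Solving: A = -12, B = 14.
So f(n) = 14 \cdot 6^{n} - 12 \cdot 7^{n}.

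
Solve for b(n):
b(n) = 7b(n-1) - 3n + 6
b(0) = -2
First-order linear with linear forcing.
Homogeneous solution: b_h(n) = A·(7)^n.
Try particular b_p(n) = pn + q. Substituting:
  pn + q = 7(p(n-1) + q) - 3n + 6.
Matching the n-coefficient: p = 7p - 3 ⇒ p = \frac{1}{2}.
Matching constants: q = -7p + 7q + 6 ⇒ q = - \frac{5}{12}.
General: b(n) = A·(7)^n + \frac{n}{2} - \frac{5}{12}.
Apply b(0) = -2: A - \frac{5}{12} = -2 ⇒ A = - \frac{19}{12}.
So b(n) = - \frac{19 \cdot 7^{n}}{12} + \frac{n}{2} - \frac{5}{12}.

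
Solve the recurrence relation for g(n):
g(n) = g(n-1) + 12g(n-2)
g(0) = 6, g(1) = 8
Characteristic equation: x² - x - 12 = 0, which factors as (x - (-3))(x - (4)) = 0.
Roots r₁ = -3, r₂ = 4 (distinct).
General solution: g(n) = A·(-3)^n + B·(4)^n.
From g(0) = 6: A + B = 6.
From g(1) = 8: -3A + 4B = 8.
Solving: A = \frac{16}{7}, B = \frac{26}{7}.
So g(n) = \frac{16 \left(-3\right)^{n}}{7} + \frac{26 \cdot 4^{n}}{7}.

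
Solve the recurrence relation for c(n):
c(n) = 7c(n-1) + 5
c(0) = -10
First-order linear non-homogeneous.
Homogeneous solution: c_h(n) = A·(7)^n.
Try constant particular solution c_p = K: K = 7K + 5 ⇒ K = - \frac{5}{6}.
General: c(n) = A·(7)^n - \frac{5}{6}.
Apply c(0) = -10: A - \frac{5}{6} = -10 ⇒ A = - \frac{55}{6}.
So c(n) = - \frac{55 \cdot 7^{n}}{6} - \frac{5}{6}.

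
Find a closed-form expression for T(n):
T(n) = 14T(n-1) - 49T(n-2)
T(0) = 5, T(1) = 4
Characteristic equation: x² - 14x + 49 = 0, which is (x - (7))².
Repeated root r = 7.
General solution: T(n) = (A + Bn)·(7)^n.
From T(0) = 5: A = 5.
From T(1) = 4: (A + B)·(7) = 4 ⇒ B = - \frac{31}{7}.
So T(n) = \left(5 - \frac{31 n}{7}\right) \cdot (7)^n.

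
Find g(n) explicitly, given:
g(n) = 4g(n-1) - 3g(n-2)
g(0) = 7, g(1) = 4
Characteristic equation: x² - 4x + 3 = 0, which factors as (x - (1))(x - (3)) = 0.
Roots r₁ = 1, r₂ = 3 (distinct).
General solution: g(n) = A·(1)^n + B·(3)^n.
From g(0) = 7: A + B = 7.
From g(1) = 4: A + 3B = 4.
Solving: A = \frac{17}{2}, B = - \frac{3}{2}.
So g(n) = \frac{17}{2} - \frac{3 \cdot 3^{n}}{2}.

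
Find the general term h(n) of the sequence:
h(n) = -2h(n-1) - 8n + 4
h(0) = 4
First-order linear with linear forcing.
Homogeneous solution: h_h(n) = A·(-2)^n.
Try particular h_p(n) = pn + q. Substituting:
  pn + q = -2(p(n-1) + q) - 8n + 4.
Matching the n-coefficient: p = -2p - 8 ⇒ p = - \frac{8}{3}.
Matching constants: q = 2p - 2q + 4 ⇒ q = - \frac{4}{9}.
General: h(n) = A·(-2)^n - \frac{8 n}{3} - \frac{4}{9}.
Apply h(0) = 4: A - \frac{4}{9} = 4 ⇒ A = \frac{40}{9}.
So h(n) = \frac{40 \left(-2\right)^{n}}{9} - \frac{8 n}{3} - \frac{4}{9}.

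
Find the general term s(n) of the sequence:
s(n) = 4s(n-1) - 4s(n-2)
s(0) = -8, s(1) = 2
Characteristic equation: x² - 4x + 4 = 0, which is (x - (2))².
Repeated root r = 2.
General solution: s(n) = (A + Bn)·(2)^n.
From s(0) = -8: A = -8.
From s(1) = 2: (A + B)·(2) = 2 ⇒ B = 9.
So s(n) = \left(9 n - 8\right) \cdot (2)^n.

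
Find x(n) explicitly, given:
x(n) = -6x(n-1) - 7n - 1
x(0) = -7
First-order linear with linear forcing.
Homogeneous solution: x_h(n) = A·(-6)^n.
Try particular x_p(n) = pn + q. Substituting:
  pn + q = -6(p(n-1) + q) - 7n - 1.
Matching the n-coefficient: p = -6p - 7 ⇒ p = -1.
Matching constants: q = 6p - 6q - 1 ⇒ q = -1.
General: x(n) = A·(-6)^n - n - 1.
Apply x(0) = -7: A - 1 = -7 ⇒ A = -6.
So x(n) = - 6 \left(-6\right)^{n} - n - 1.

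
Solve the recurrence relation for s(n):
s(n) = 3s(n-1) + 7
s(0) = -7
First-order linear non-homogeneous.
Homogeneous solution: s_h(n) = A·(3)^n.
Try constant particular solution s_p = K: K = 3K + 7 ⇒ K = - \frac{7}{2}.
General: s(n) = A·(3)^n - \frac{7}{2}.
Apply s(0) = -7: A - \frac{7}{2} = -7 ⇒ A = - \frac{7}{2}.
So s(n) = - \frac{7 \cdot 3^{n}}{2} - \frac{7}{2}.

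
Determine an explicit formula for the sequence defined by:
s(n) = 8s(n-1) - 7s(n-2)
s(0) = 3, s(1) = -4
Characteristic equation: x² - 8x + 7 = 0, which factors as (x - (7))(x - (1)) = 0.
Roots r₁ = 7, r₂ = 1 (distinct).
General solution: s(n) = A·(7)^n + B·(1)^n.
From s(0) = 3: A + B = 3.
From s(1) = -4: 7A + B = -4.
Solving: A = - \frac{7}{6}, B = \frac{25}{6}.
So s(n) = \frac{25}{6} - \frac{7 \cdot 7^{n}}{6}.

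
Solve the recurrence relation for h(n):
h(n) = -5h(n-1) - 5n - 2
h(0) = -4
First-order linear with linear forcing.
Homogeneous solution: h_h(n) = A·(-5)^n.
Try particular h_p(n) = pn + q. Substituting:
  pn + q = -5(p(n-1) + q) - 5n - 2.
Matching the n-coefficient: p = -5p - 5 ⇒ p = - \frac{5}{6}.
Matching constants: q = 5p - 5q - 2 ⇒ q = - \frac{37}{36}.
General: h(n) = A·(-5)^n - \frac{5 n}{6} - \frac{37}{36}.
Apply h(0) = -4: A - \frac{37}{36} = -4 ⇒ A = - \frac{107}{36}.
So h(n) = - \frac{107 \left(-5\right)^{n}}{36} - \frac{5 n}{6} - \frac{37}{36}.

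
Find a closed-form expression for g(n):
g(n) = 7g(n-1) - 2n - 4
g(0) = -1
First-order linear with linear forcing.
Homogeneous solution: g_h(n) = A·(7)^n.
Try particular g_p(n) = pn + q. Substituting:
  pn + q = 7(p(n-1) + q) - 2n - 4.
Matching the n-coefficient: p = 7p - 2 ⇒ p = \frac{1}{3}.
Matching constants: q = -7p + 7q - 4 ⇒ q = \frac{19}{18}.
General: g(n) = A·(7)^n + \frac{n}{3} + \frac{19}{18}.
Apply g(0) = -1: A + \frac{19}{18} = -1 ⇒ A = - \frac{37}{18}.
So g(n) = - \frac{37 \cdot 7^{n}}{18} + \frac{n}{3} + \frac{19}{18}.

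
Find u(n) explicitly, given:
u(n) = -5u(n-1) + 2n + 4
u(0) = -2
First-order linear with linear forcing.
Homogeneous solution: u_h(n) = A·(-5)^n.
Try particular u_p(n) = pn + q. Substituting:
  pn + q = -5(p(n-1) + q) + 2n + 4.
Matching the n-coefficient: p = -5p + 2 ⇒ p = \frac{1}{3}.
Matching constants: q = 5p - 5q + 4 ⇒ q = \frac{17}{18}.
General: u(n) = A·(-5)^n + \frac{n}{3} + \frac{17}{18}.
Apply u(0) = -2: A + \frac{17}{18} = -2 ⇒ A = - \frac{53}{18}.
So u(n) = - \frac{53 \left(-5\right)^{n}}{18} + \frac{n}{3} + \frac{17}{18}.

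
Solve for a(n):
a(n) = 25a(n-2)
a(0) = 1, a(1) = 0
Characteristic equation: x² - 25 = 0, which factors as (x - (5))(x - (-5)) = 0.
Roots r₁ = 5, r₂ = -5 (distinct).
General solution: a(n) = A·(5)^n + B·(-5)^n.
From a(0) = 1: A + B = 1.
From a(1) = 0: 5A - 5B = 0.
Solving: A = \frac{1}{2}, B = \frac{1}{2}.
So a(n) = \frac{\left(-5\right)^{n}}{2} + \frac{5^{n}}{2}.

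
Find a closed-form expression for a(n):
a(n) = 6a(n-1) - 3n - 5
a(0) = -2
First-order linear with linear forcing.
Homogeneous solution: a_h(n) = A·(6)^n.
Try particular a_p(n) = pn + q. Substituting:
  pn + q = 6(p(n-1) + q) - 3n - 5.
Matching the n-coefficient: p = 6p - 3 ⇒ p = \frac{3}{5}.
Matching constants: q = -6p + 6q - 5 ⇒ q = \frac{43}{25}.
General: a(n) = A·(6)^n + \frac{3 n}{5} + \frac{43}{25}.
Apply a(0) = -2: A + \frac{43}{25} = -2 ⇒ A = - \frac{93}{25}.
So a(n) = - \frac{93 \cdot 6^{n}}{25} + \frac{3 n}{5} + \frac{43}{25}.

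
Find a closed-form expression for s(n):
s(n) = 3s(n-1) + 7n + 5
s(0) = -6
First-order linear with linear forcing.
Homogeneous solution: s_h(n) = A·(3)^n.
Try particular s_p(n) = pn + q. Substituting:
  pn + q = 3(p(n-1) + q) + 7n + 5.
Matching the n-coefficient: p = 3p + 7 ⇒ p = - \frac{7}{2}.
Matching constants: q = -3p + 3q + 5 ⇒ q = - \frac{31}{4}.
General: s(n) = A·(3)^n - \frac{7 n}{2} - \frac{31}{4}.
Apply s(0) = -6: A - \frac{31}{4} = -6 ⇒ A = \frac{7}{4}.
So s(n) = \frac{7 \cdot 3^{n}}{4} - \frac{7 n}{2} - \frac{31}{4}.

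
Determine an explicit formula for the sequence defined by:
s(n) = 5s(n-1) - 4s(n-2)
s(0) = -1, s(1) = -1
Characteristic equation: x² - 5x + 4 = 0, which factors as (x - (4))(x - (1)) = 0.
Roots r₁ = 4, r₂ = 1 (distinct).
General solution: s(n) = A·(4)^n + B·(1)^n.
From s(0) = -1: A + B = -1.
From s(1) = -1: 4A + B = -1.
Solving: A = 0, B = -1.
So s(n) = -1.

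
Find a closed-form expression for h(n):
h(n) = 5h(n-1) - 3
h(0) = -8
First-order linear non-homogeneous.
Homogeneous solution: h_h(n) = A·(5)^n.
Try constant particular solution h_p = K: K = 5K - 3 ⇒ K = \frac{3}{4}.
General: h(n) = A·(5)^n + \frac{3}{4}.
Apply h(0) = -8: A + \frac{3}{4} = -8 ⇒ A = - \frac{35}{4}.
So h(n) = \frac{3}{4} - \frac{35 \cdot 5^{n}}{4}.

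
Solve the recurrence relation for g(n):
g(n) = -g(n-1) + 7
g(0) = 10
First-order linear non-homogeneous.
Homogeneous solution: g_h(n) = A·(-1)^n.
Try constant particular solution g_p = K: K = -K + 7 ⇒ K = \frac{7}{2}.
General: g(n) = A·(-1)^n + \frac{7}{2}.
Apply g(0) = 10: A + \frac{7}{2} = 10 ⇒ A = \frac{13}{2}.
So g(n) = \frac{13 \left(-1\right)^{n}}{2} + \frac{7}{2}.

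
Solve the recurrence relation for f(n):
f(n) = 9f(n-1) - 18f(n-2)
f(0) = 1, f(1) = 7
Characteristic equation: x² - 9x + 18 = 0, which factors as (x - (3))(x - (6)) = 0.
Roots r₁ = 3, r₂ = 6 (distinct).
General solution: f(n) = A·(3)^n + B·(6)^n.
From f(0) = 1: A + B = 1.
From f(1) = 7: 3A + 6B = 7.
Solving: A = - \frac{1}{3}, B = \frac{4}{3}.
So f(n) = - \frac{3^{n}}{3} + \frac{4 \cdot 6^{n}}{3}.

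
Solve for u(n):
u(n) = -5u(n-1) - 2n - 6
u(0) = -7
First-order linear with linear forcing.
Homogeneous solution: u_h(n) = A·(-5)^n.
Try particular u_p(n) = pn + q. Substituting:
  pn + q = -5(p(n-1) + q) - 2n - 6.
Matching the n-coefficient: p = -5p - 2 ⇒ p = - \frac{1}{3}.
Matching constants: q = 5p - 5q - 6 ⇒ q = - \frac{23}{18}.
General: u(n) = A·(-5)^n - \frac{n}{3} - \frac{23}{18}.
Apply u(0) = -7: A - \frac{23}{18} = -7 ⇒ A = - \frac{103}{18}.
So u(n) = - \frac{103 \left(-5\right)^{n}}{18} - \frac{n}{3} - \frac{23}{18}.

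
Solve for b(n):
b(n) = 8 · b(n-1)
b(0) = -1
Pure geometric recurrence with ratio 8.
By induction b(n) = b(0) · (8)^n = - 8^{n}.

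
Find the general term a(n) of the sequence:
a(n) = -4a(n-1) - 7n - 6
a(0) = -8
First-order linear with linear forcing.
Homogeneous solution: a_h(n) = A·(-4)^n.
Try particular a_p(n) = pn + q. Substituting:
  pn + q = -4(p(n-1) + q) - 7n - 6.
Matching the n-coefficient: p = -4p - 7 ⇒ p = - \frac{7}{5}.
Matching constants: q = 4p - 4q - 6 ⇒ q = - \frac{58}{25}.
General: a(n) = A·(-4)^n - \frac{7 n}{5} - \frac{58}{25}.
Apply a(0) = -8: A - \frac{58}{25} = -8 ⇒ A = - \frac{142}{25}.
So a(n) = - \frac{142 \left(-4\right)^{n}}{25} - \frac{7 n}{5} - \frac{58}{25}.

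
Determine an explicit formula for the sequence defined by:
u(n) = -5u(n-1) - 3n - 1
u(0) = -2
First-order linear with linear forcing.
Homogeneous solution: u_h(n) = A·(-5)^n.
Try particular u_p(n) = pn + q. Substituting:
  pn + q = -5(p(n-1) + q) - 3n - 1.
Matching the n-coefficient: p = -5p - 3 ⇒ p = - \frac{1}{2}.
Matching constants: q = 5p - 5q - 1 ⇒ q = - \frac{7}{12}.
General: u(n) = A·(-5)^n - \frac{n}{2} - \frac{7}{12}.
Apply u(0) = -2: A - \frac{7}{12} = -2 ⇒ A = - \frac{17}{12}.
So u(n) = - \frac{17 \left(-5\right)^{n}}{12} - \frac{n}{2} - \frac{7}{12}.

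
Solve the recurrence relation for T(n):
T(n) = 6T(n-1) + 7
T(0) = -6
First-order linear non-homogeneous.
Homogeneous solution: T_h(n) = A·(6)^n.
Try constant particular solution T_p = K: K = 6K + 7 ⇒ K = - \frac{7}{5}.
General: T(n) = A·(6)^n - \frac{7}{5}.
Apply T(0) = -6: A - \frac{7}{5} = -6 ⇒ A = - \frac{23}{5}.
So T(n) = - \frac{23 \cdot 6^{n}}{5} - \frac{7}{5}.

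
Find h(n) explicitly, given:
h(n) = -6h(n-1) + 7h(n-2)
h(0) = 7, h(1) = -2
Characteristic equation: x² + 6x - 7 = 0, which factors as (x - (-7))(x - (1)) = 0.
Roots r₁ = -7, r₂ = 1 (distinct).
General solution: h(n) = A·(-7)^n + B·(1)^n.
From h(0) = 7: A + B = 7.
From h(1) = -2: -7A + B = -2.
Solving: A = \frac{9}{8}, B = \frac{47}{8}.
So h(n) = \frac{9 \left(-7\right)^{n}}{8} + \frac{47}{8}.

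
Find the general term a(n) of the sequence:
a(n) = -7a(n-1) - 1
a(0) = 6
First-order linear non-homogeneous.
Homogeneous solution: a_h(n) = A·(-7)^n.
Try constant particular solution a_p = K: K = -7K - 1 ⇒ K = - \frac{1}{8}.
General: a(n) = A·(-7)^n - \frac{1}{8}.
Apply a(0) = 6: A - \frac{1}{8} = 6 ⇒ A = \frac{49}{8}.
So a(n) = \frac{49 \left(-7\right)^{n}}{8} - \frac{1}{8}.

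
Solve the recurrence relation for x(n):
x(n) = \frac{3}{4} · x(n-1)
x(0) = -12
Pure geometric recurrence with ratio \frac{3}{4}.
By induction x(n) = x(0) · (\frac{3}{4})^n = - 12 \left(\frac{3}{4}\right)^{n}.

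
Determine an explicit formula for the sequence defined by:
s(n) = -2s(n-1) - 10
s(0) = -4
First-order linear non-homogeneous.
Homogeneous solution: s_h(n) = A·(-2)^n.
Try constant particular solution s_p = K: K = -2K - 10 ⇒ K = - \frac{10}{3}.
General: s(n) = A·(-2)^n - \frac{10}{3}.
Apply s(0) = -4: A - \frac{10}{3} = -4 ⇒ A = - \frac{2}{3}.
So s(n) = - \frac{2 \left(-2\right)^{n}}{3} - \frac{10}{3}.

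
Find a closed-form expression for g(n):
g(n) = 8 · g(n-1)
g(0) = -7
Pure geometric recurrence with ratio 8.
By induction g(n) = g(0) · (8)^n = - 7 \cdot 8^{n}.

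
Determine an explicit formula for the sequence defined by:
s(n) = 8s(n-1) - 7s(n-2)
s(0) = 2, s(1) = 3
Characteristic equation: x² - 8x + 7 = 0, which factors as (x - (7))(x - (1)) = 0.
Roots r₁ = 7, r₂ = 1 (distinct).
General solution: s(n) = A·(7)^n + B·(1)^n.
From s(0) = 2: A + B = 2.
From s(1) = 3: 7A + B = 3.
Solving: A = \frac{1}{6}, B = \frac{11}{6}.
So s(n) = \frac{7^{n}}{6} + \frac{11}{6}.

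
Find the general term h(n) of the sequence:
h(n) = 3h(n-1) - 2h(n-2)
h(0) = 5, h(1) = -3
Characteristic equation: x² - 3x + 2 = 0, which factors as (x - (1))(x - (2)) = 0.
Roots r₁ = 1, r₂ = 2 (distinct).
General solution: h(n) = A·(1)^n + B·(2)^n.
From h(0) = 5: A + B = 5.
From h(1) = -3: A + 2B = -3.
Solving: A = 13, B = -8.
So h(n) = 13 - 8 \cdot 2^{n}.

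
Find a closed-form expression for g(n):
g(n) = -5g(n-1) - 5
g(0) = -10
First-order linear non-homogeneous.
Homogeneous solution: g_h(n) = A·(-5)^n.
Try constant particular solution g_p = K: K = -5K - 5 ⇒ K = - \frac{5}{6}.
General: g(n) = A·(-5)^n - \frac{5}{6}.
Apply g(0) = -10: A - \frac{5}{6} = -10 ⇒ A = - \frac{55}{6}.
So g(n) = - \frac{55 \left(-5\right)^{n}}{6} - \frac{5}{6}.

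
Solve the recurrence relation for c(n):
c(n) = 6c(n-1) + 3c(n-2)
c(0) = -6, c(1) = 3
Characteristic equation: x² - 6x - 3 = 0.
Discriminant Δ = (6)² + 4·(3) = 48.
Roots r₁,₂ = (6 ± √48)/2, so r₁ = 3 + 2 \sqrt{3}, r₂ = 3 - 2 \sqrt{3}.
General solution: c(n) = A·r₁^n + B·r₂^n.
From the initial conditions, A + B = -6 and r₁A + r₂B = 3.
Since r₁ - r₂ = √48: A = (3 - (-6)r₂)/√48 = -3 + \frac{7 \sqrt{3}}{4}, and B = -6 - A = - \frac{7 \sqrt{3}}{4} - 3.
So c(n) = \left(-3 + \frac{7 \sqrt{3}}{4}\right)\left(3 + 2 \sqrt{3}\right)^n + \left(- \frac{7 \sqrt{3}}{4} - 3\right)\left(3 - 2 \sqrt{3}\right)^n.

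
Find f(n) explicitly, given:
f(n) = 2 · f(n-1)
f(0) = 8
Pure geometric recurrence with ratio 2.
By induction f(n) = f(0) · (2)^n = 8 \cdot 2^{n}.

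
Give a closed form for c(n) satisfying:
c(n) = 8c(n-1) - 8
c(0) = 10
First-order linear non-homogeneous.
Homogeneous solution: c_h(n) = A·(8)^n.
Try constant particular solution c_p = K: K = 8K - 8 ⇒ K = \frac{8}{7}.
General: c(n) = A·(8)^n + \frac{8}{7}.
Apply c(0) = 10: A + \frac{8}{7} = 10 ⇒ A = \frac{62}{7}.
So c(n) = \frac{62 \cdot 8^{n}}{7} + \frac{8}{7}.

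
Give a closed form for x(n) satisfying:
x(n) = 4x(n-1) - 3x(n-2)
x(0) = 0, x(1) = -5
Characteristic equation: x² - 4x + 3 = 0, which factors as (x - (1))(x - (3)) = 0.
Roots r₁ = 1, r₂ = 3 (distinct).
General solution: x(n) = A·(1)^n + B·(3)^n.
From x(0) = 0: A + B = 0.
From x(1) = -5: A + 3B = -5.
Solving: A = \frac{5}{2}, B = - \frac{5}{2}.
So x(n) = \frac{5}{2} - \frac{5 \cdot 3^{n}}{2}.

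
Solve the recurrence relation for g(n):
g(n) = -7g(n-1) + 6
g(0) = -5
First-order linear non-homogeneous.
Homogeneous solution: g_h(n) = A·(-7)^n.
Try constant particular solution g_p = K: K = -7K + 6 ⇒ K = \frac{3}{4}.
General: g(n) = A·(-7)^n + \frac{3}{4}.
Apply g(0) = -5: A + \frac{3}{4} = -5 ⇒ A = - \frac{23}{4}.
So g(n) = \frac{3}{4} - \frac{23 \left(-7\right)^{n}}{4}.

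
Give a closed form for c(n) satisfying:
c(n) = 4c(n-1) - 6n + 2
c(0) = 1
First-order linear with linear forcing.
Homogeneous solution: c_h(n) = A·(4)^n.
Try particular c_p(n) = pn + q. Substituting:
  pn + q = 4(p(n-1) + q) - 6n + 2.
Matching the n-coefficient: p = 4p - 6 ⇒ p = 2.
Matching constants: q = -4p + 4q + 2 ⇒ q = 2.
General: c(n) = A·(4)^n + 2 n + 2.
Apply c(0) = 1: A + 2 = 1 ⇒ A = -1.
So c(n) = - 4^{n} + 2 n + 2.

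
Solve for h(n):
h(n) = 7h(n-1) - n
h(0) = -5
First-order linear with linear forcing.
Homogeneous solution: h_h(n) = A·(7)^n.
Try particular h_p(n) = pn + q. Substituting:
  pn + q = 7(p(n-1) + q) - n.
Matching the n-coefficient: p = 7p - 1 ⇒ p = \frac{1}{6}.
Matching constants: q = -7p + 7q ⇒ q = \frac{7}{36}.
General: h(n) = A·(7)^n + \frac{n}{6} + \frac{7}{36}.
Apply h(0) = -5: A + \frac{7}{36} = -5 ⇒ A = - \frac{187}{36}.
So h(n) = - \frac{187 \cdot 7^{n}}{36} + \frac{n}{6} + \frac{7}{36}.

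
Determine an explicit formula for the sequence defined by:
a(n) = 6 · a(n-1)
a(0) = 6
Pure geometric recurrence with ratio 6.
By induction a(n) = a(0) · (6)^n = 6 \cdot 6^{n}.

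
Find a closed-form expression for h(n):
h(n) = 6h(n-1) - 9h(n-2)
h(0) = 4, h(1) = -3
Characteristic equation: x² - 6x + 9 = 0, which is (x - (3))².
Repeated root r = 3.
General solution: h(n) = (A + Bn)·(3)^n.
From h(0) = 4: A = 4.
From h(1) = -3: (A + B)·(3) = -3 ⇒ B = -5.
So h(n) = \left(4 - 5 n\right) \cdot (3)^n.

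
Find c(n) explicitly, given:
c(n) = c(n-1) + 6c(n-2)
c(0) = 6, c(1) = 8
Characteristic equation: x² - x - 6 = 0, which factors as (x - (-2))(x - (3)) = 0.
Roots r₁ = -2, r₂ = 3 (distinct).
General solution: c(n) = A·(-2)^n + B·(3)^n.
From c(0) = 6: A + B = 6.
From c(1) = 8: -2A + 3B = 8.
Solving: A = 2, B = 4.
So c(n) = 2 \left(-2\right)^{n} + 4 \cdot 3^{n}.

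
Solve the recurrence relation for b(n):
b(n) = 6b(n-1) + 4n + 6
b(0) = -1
First-order linear with linear forcing.
Homogeneous solution: b_h(n) = A·(6)^n.
Try particular b_p(n) = pn + q. Substituting:
  pn + q = 6(p(n-1) + q) + 4n + 6.
Matching the n-coefficient: p = 6p + 4 ⇒ p = - \frac{4}{5}.
Matching constants: q = -6p + 6q + 6 ⇒ q = - \frac{54}{25}.
General: b(n) = A·(6)^n - \frac{4 n}{5} - \frac{54}{25}.
Apply b(0) = -1: A - \frac{54}{25} = -1 ⇒ A = \frac{29}{25}.
So b(n) = \frac{29 \cdot 6^{n}}{25} - \frac{4 n}{5} - \frac{54}{25}.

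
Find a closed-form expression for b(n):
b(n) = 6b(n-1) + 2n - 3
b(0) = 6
First-order linear with linear forcing.
Homogeneous solution: b_h(n) = A·(6)^n.
Try particular b_p(n) = pn + q. Substituting:
  pn + q = 6(p(n-1) + q) + 2n - 3.
Matching the n-coefficient: p = 6p + 2 ⇒ p = - \frac{2}{5}.
Matching constants: q = -6p + 6q - 3 ⇒ q = \frac{3}{25}.
General: b(n) = A·(6)^n - \frac{2 n}{5} + \frac{3}{25}.
Apply b(0) = 6: A + \frac{3}{25} = 6 ⇒ A = \frac{147}{25}.
So b(n) = \frac{147 \cdot 6^{n}}{25} - \frac{2 n}{5} + \frac{3}{25}.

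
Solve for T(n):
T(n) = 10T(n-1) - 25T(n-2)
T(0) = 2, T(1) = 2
Characteristic equation: x² - 10x + 25 = 0, which is (x - (5))².
Repeated root r = 5.
General solution: T(n) = (A + Bn)·(5)^n.
From T(0) = 2: A = 2.
From T(1) = 2: (A + B)·(5) = 2 ⇒ B = - \frac{8}{5}.
So T(n) = \left(2 - \frac{8 n}{5}\right) \cdot (5)^n.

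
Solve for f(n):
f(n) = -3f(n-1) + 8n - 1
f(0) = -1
First-order linear with linear forcing.
Homogeneous solution: f_h(n) = A·(-3)^n.
Try particular f_p(n) = pn + q. Substituting:
  pn + q = -3(p(n-1) + q) + 8n - 1.
Matching the n-coefficient: p = -3p + 8 ⇒ p = 2.
Matching constants: q = 3p - 3q - 1 ⇒ q = \frac{5}{4}.
General: f(n) = A·(-3)^n + 2 n + \frac{5}{4}.
Apply f(0) = -1: A + \frac{5}{4} = -1 ⇒ A = - \frac{9}{4}.
So f(n) = - \frac{9 \left(-3\right)^{n}}{4} + 2 n + \frac{5}{4}.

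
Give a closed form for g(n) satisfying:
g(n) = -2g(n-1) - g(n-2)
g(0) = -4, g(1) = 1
Characteristic equation: x² + 2x + 1 = 0, which is (x - (-1))².
Repeated root r = -1.
General solution: g(n) = (A + Bn)·(-1)^n.
From g(0) = -4: A = -4.
From g(1) = 1: (A + B)·(-1) = 1 ⇒ B = 3.
So g(n) = \left(3 n - 4\right) \cdot (-1)^n.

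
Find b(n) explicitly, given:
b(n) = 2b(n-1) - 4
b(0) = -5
First-order linear non-homogeneous.
Homogeneous solution: b_h(n) = A·(2)^n.
Try constant particular solution b_p = K: K = 2K - 4 ⇒ K = 4.
General: b(n) = A·(2)^n + 4.
Apply b(0) = -5: A + 4 = -5 ⇒ A = -9.
So b(n) = 4 - 9 \cdot 2^{n}.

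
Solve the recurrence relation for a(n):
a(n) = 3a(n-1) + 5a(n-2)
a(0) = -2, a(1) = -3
Characteristic equation: x² - 3x - 5 = 0.
Discriminant Δ = (3)² + 4·(5) = 29.
Roots r₁,₂ = (3 ± √29)/2, so r₁ = \frac{3}{2} + \frac{\sqrt{29}}{2}, r₂ = \frac{3}{2} - \frac{\sqrt{29}}{2}.
General solution: a(n) = A·r₁^n + B·r₂^n.
From the initial conditions, A + B = -2 and r₁A + r₂B = -3.
Since r₁ - r₂ = √29: A = (-3 - (-2)r₂)/√29 = -1, and B = -2 - A = -1.
So a(n) = \left(-1\right)\left(\frac{3}{2} + \frac{\sqrt{29}}{2}\right)^n + \left(-1\right)\left(\frac{3}{2} - \frac{\sqrt{29}}{2}\right)^n.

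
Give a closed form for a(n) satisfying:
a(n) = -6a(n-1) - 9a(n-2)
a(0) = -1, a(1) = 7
Characteristic equation: x² + 6x + 9 = 0, which is (x - (-3))².
Repeated root r = -3.
General solution: a(n) = (A + Bn)·(-3)^n.
From a(0) = -1: A = -1.
From a(1) = 7: (A + B)·(-3) = 7 ⇒ B = - \frac{4}{3}.
So a(n) = \left(- \frac{4 n}{3} - 1\right) \cdot (-3)^n.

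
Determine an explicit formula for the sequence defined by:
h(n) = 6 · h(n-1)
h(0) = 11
Pure geometric recurrence with ratio 6.
By induction h(n) = h(0) · (6)^n = 11 \cdot 6^{n}.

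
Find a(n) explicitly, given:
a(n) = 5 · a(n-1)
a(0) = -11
Pure geometric recurrence with ratio 5.
By induction a(n) = a(0) · (5)^n = - 11 \cdot 5^{n}.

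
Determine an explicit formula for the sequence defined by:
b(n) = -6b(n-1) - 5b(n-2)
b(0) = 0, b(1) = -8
Characteristic equation: x² + 6x + 5 = 0, which factors as (x - (-5))(x - (-1)) = 0.
Roots r₁ = -5, r₂ = -1 (distinct).
General solution: b(n) = A·(-5)^n + B·(-1)^n.
From b(0) = 0: A + B = 0.
From b(1) = -8: -5A - B = -8.
Solving: A = 2, B = -2.
So b(n) = - 2 \left(-1\right)^{n} + 2 \left(-5\right)^{n}.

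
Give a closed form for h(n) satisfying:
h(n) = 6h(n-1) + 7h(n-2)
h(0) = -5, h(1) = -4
Characteristic equation: x² - 6x - 7 = 0, which factors as (x - (7))(x - (-1)) = 0.
Roots r₁ = 7, r₂ = -1 (distinct).
General solution: h(n) = A·(7)^n + B·(-1)^n.
From h(0) = -5: A + B = -5.
From h(1) = -4: 7A - B = -4.
Solving: A = - \frac{9}{8}, B = - \frac{31}{8}.
So h(n) = - \frac{31 \left(-1\right)^{n}}{8} - \frac{9 \cdot 7^{n}}{8}.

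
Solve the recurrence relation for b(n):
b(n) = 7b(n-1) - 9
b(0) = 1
First-order linear non-homogeneous.
Homogeneous solution: b_h(n) = A·(7)^n.
Try constant particular solution b_p = K: K = 7K - 9 ⇒ K = \frac{3}{2}.
General: b(n) = A·(7)^n + \frac{3}{2}.
Apply b(0) = 1: A + \frac{3}{2} = 1 ⇒ A = - \frac{1}{2}.
So b(n) = \frac{3}{2} - \frac{7^{n}}{2}.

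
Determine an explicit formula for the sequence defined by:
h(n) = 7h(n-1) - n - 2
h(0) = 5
First-order linear with linear forcing.
Homogeneous solution: h_h(n) = A·(7)^n.
Try particular h_p(n) = pn + q. Substituting:
  pn + q = 7(p(n-1) + q) - n - 2.
Matching the n-coefficient: p = 7p - 1 ⇒ p = \frac{1}{6}.
Matching constants: q = -7p + 7q - 2 ⇒ q = \frac{19}{36}.
General: h(n) = A·(7)^n + \frac{n}{6} + \frac{19}{36}.
Apply h(0) = 5: A + \frac{19}{36} = 5 ⇒ A = \frac{161}{36}.
So h(n) = \frac{161 \cdot 7^{n}}{36} + \frac{n}{6} + \frac{19}{36}.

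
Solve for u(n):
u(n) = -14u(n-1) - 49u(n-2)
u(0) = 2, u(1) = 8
Characteristic equation: x² + 14x + 49 = 0, which is (x - (-7))².
Repeated root r = -7.
General solution: u(n) = (A + Bn)·(-7)^n.
From u(0) = 2: A = 2.
From u(1) = 8: (A + B)·(-7) = 8 ⇒ B = - \frac{22}{7}.
So u(n) = \left(2 - \frac{22 n}{7}\right) \cdot (-7)^n.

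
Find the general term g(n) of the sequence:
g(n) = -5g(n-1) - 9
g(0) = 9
First-order linear non-homogeneous.
Homogeneous solution: g_h(n) = A·(-5)^n.
Try constant particular solution g_p = K: K = -5K - 9 ⇒ K = - \frac{3}{2}.
General: g(n) = A·(-5)^n - \frac{3}{2}.
Apply g(0) = 9: A - \frac{3}{2} = 9 ⇒ A = \frac{21}{2}.
So g(n) = \frac{21 \left(-5\right)^{n}}{2} - \frac{3}{2}.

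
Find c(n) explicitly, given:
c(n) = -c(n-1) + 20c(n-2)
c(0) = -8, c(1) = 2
Characteristic equation: x² + x - 20 = 0, which factors as (x - (4))(x - (-5)) = 0.
Roots r₁ = 4, r₂ = -5 (distinct).
General solution: c(n) = A·(4)^n + B·(-5)^n.
From c(0) = -8: A + B = -8.
From c(1) = 2: 4A - 5B = 2.
Solving: A = - \frac{38}{9}, B = - \frac{34}{9}.
So c(n) = - \frac{34 \left(-5\right)^{n}}{9} - \frac{38 \cdot 4^{n}}{9}.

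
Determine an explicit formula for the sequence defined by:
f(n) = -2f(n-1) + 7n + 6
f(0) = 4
First-order linear with linear forcing.
Homogeneous solution: f_h(n) = A·(-2)^n.
Try particular f_p(n) = pn + q. Substituting:
  pn + q = -2(p(n-1) + q) + 7n + 6.
Matching the n-coefficient: p = -2p + 7 ⇒ p = \frac{7}{3}.
Matching constants: q = 2p - 2q + 6 ⇒ q = \frac{32}{9}.
General: f(n) = A·(-2)^n + \frac{7 n}{3} + \frac{32}{9}.
Apply f(0) = 4: A + \frac{32}{9} = 4 ⇒ A = \frac{4}{9}.
So f(n) = \frac{4 \left(-2\right)^{n}}{9} + \frac{7 n}{3} + \frac{32}{9}.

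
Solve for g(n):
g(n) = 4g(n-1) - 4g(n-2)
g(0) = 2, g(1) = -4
Characteristic equation: x² - 4x + 4 = 0, which is (x - (2))².
Repeated root r = 2.
General solution: g(n) = (A + Bn)·(2)^n.
From g(0) = 2: A = 2.
From g(1) = -4: (A + B)·(2) = -4 ⇒ B = -4.
So g(n) = \left(2 - 4 n\right) \cdot (2)^n.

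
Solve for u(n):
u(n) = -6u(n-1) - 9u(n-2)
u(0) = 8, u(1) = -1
Characteristic equation: x² + 6x + 9 = 0, which is (x - (-3))².
Repeated root r = -3.
General solution: u(n) = (A + Bn)·(-3)^n.
From u(0) = 8: A = 8.
From u(1) = -1: (A + B)·(-3) = -1 ⇒ B = - \frac{23}{3}.
So u(n) = \left(8 - \frac{23 n}{3}\right) \cdot (-3)^n.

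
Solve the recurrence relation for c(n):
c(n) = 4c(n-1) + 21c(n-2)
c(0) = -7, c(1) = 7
Characteristic equation: x² - 4x - 21 = 0, which factors as (x - (7))(x - (-3)) = 0.
Roots r₁ = 7, r₂ = -3 (distinct).
General solution: c(n) = A·(7)^n + B·(-3)^n.
From c(0) = -7: A + B = -7.
From c(1) = 7: 7A - 3B = 7.
Solving: A = - \frac{7}{5}, B = - \frac{28}{5}.
So c(n) = - \frac{28 \left(-3\right)^{n}}{5} - \frac{7 \cdot 7^{n}}{5}.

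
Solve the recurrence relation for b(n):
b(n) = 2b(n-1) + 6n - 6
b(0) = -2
First-order linear with linear forcing.
Homogeneous solution: b_h(n) = A·(2)^n.
Try particular b_p(n) = pn + q. Substituting:
  pn + q = 2(p(n-1) + q) + 6n - 6.
Matching the n-coefficient: p = 2p + 6 ⇒ p = -6.
Matching constants: q = -2p + 2q - 6 ⇒ q = -6.
General: b(n) = A·(2)^n - 6 n - 6.
Apply b(0) = -2: A - 6 = -2 ⇒ A = 4.
So b(n) = 4 \cdot 2^{n} - 6 n - 6.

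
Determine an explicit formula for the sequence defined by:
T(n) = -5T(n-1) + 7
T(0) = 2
First-order linear non-homogeneous.
Homogeneous solution: T_h(n) = A·(-5)^n.
Try constant particular solution T_p = K: K = -5K + 7 ⇒ K = \frac{7}{6}.
General: T(n) = A·(-5)^n + \frac{7}{6}.
Apply T(0) = 2: A + \frac{7}{6} = 2 ⇒ A = \frac{5}{6}.
So T(n) = \frac{5 \left(-5\right)^{n}}{6} + \frac{7}{6}.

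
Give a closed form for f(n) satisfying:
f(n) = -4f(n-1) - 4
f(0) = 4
First-order linear non-homogeneous.
Homogeneous solution: f_h(n) = A·(-4)^n.
Try constant particular solution f_p = K: K = -4K - 4 ⇒ K = - \frac{4}{5}.
General: f(n) = A·(-4)^n - \frac{4}{5}.
Apply f(0) = 4: A - \frac{4}{5} = 4 ⇒ A = \frac{24}{5}.
So f(n) = \frac{24 \left(-4\right)^{n}}{5} - \frac{4}{5}.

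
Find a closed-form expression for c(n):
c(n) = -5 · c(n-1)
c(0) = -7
Pure geometric recurrence with ratio -5.
By induction c(n) = c(0) · (-5)^n = - 7 \left(-5\right)^{n}.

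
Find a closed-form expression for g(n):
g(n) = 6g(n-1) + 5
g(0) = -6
First-order linear non-homogeneous.
Homogeneous solution: g_h(n) = A·(6)^n.
Try constant particular solution g_p = K: K = 6K + 5 ⇒ K = -1.
General: g(n) = A·(6)^n - 1.
Apply g(0) = -6: A - 1 = -6 ⇒ A = -5.
So g(n) = - 5 \cdot 6^{n} - 1.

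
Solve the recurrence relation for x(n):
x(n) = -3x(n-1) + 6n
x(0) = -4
First-order linear with linear forcing.
Homogeneous solution: x_h(n) = A·(-3)^n.
Try particular x_p(n) = pn + q. Substituting:
  pn + q = -3(p(n-1) + q) + 6n.
Matching the n-coefficient: p = -3p + 6 ⇒ p = \frac{3}{2}.
Matching constants: q = 3p - 3q ⇒ q = \frac{9}{8}.
General: x(n) = A·(-3)^n + \frac{3 n}{2} + \frac{9}{8}.
Apply x(0) = -4: A + \frac{9}{8} = -4 ⇒ A = - \frac{41}{8}.
So x(n) = - \frac{41 \left(-3\right)^{n}}{8} + \frac{3 n}{2} + \frac{9}{8}.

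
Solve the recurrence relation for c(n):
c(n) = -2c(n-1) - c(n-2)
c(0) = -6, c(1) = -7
Characteristic equation: x² + 2x + 1 = 0, which is (x - (-1))².
Repeated root r = -1.
General solution: c(n) = (A + Bn)·(-1)^n.
From c(0) = -6: A = -6.
From c(1) = -7: (A + B)·(-1) = -7 ⇒ B = 13.
So c(n) = \left(13 n - 6\right) \cdot (-1)^n.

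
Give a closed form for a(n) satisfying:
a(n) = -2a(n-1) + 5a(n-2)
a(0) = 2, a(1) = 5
Characteristic equation: x² + 2x - 5 = 0.
Discriminant Δ = (-2)² + 4·(5) = 24.
Roots r₁,₂ = (-2 ± √24)/2, so r₁ = -1 + \sqrt{6}, r₂ = - \sqrt{6} - 1.
General solution: a(n) = A·r₁^n + B·r₂^n.
From the initial conditions, A + B = 2 and r₁A + r₂B = 5.
Since r₁ - r₂ = √24: A = (5 - (2)r₂)/√24 = 1 + \frac{7 \sqrt{6}}{12}, and B = 2 - A = 1 - \frac{7 \sqrt{6}}{12}.
So a(n) = \left(1 + \frac{7 \sqrt{6}}{12}\right)\left(-1 + \sqrt{6}\right)^n + \left(1 - \frac{7 \sqrt{6}}{12}\right)\left(- \sqrt{6} - 1\right)^n.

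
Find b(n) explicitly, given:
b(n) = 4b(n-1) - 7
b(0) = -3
First-order linear non-homogeneous.
Homogeneous solution: b_h(n) = A·(4)^n.
Try constant particular solution b_p = K: K = 4K - 7 ⇒ K = \frac{7}{3}.
General: b(n) = A·(4)^n + \frac{7}{3}.
Apply b(0) = -3: A + \frac{7}{3} = -3 ⇒ A = - \frac{16}{3}.
So b(n) = \frac{7}{3} - \frac{16 \cdot 4^{n}}{3}.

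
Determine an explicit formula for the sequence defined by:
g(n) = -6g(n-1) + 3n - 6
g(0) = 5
First-order linear with linear forcing.
Homogeneous solution: g_h(n) = A·(-6)^n.
Try particular g_p(n) = pn + q. Substituting:
  pn + q = -6(p(n-1) + q) + 3n - 6.
Matching the n-coefficient: p = -6p + 3 ⇒ p = \frac{3}{7}.
Matching constants: q = 6p - 6q - 6 ⇒ q = - \frac{24}{49}.
General: g(n) = A·(-6)^n + \frac{3 n}{7} - \frac{24}{49}.
Apply g(0) = 5: A - \frac{24}{49} = 5 ⇒ A = \frac{269}{49}.
So g(n) = \frac{269 \left(-6\right)^{n}}{49} + \frac{3 n}{7} - \frac{24}{49}.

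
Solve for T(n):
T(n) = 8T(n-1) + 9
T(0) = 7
First-order linear non-homogeneous.
Homogeneous solution: T_h(n) = A·(8)^n.
Try constant particular solution T_p = K: K = 8K + 9 ⇒ K = - \frac{9}{7}.
General: T(n) = A·(8)^n - \frac{9}{7}.
Apply T(0) = 7: A - \frac{9}{7} = 7 ⇒ A = \frac{58}{7}.
So T(n) = \frac{58 \cdot 8^{n}}{7} - \frac{9}{7}.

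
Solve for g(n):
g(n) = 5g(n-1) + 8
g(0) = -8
First-order linear non-homogeneous.
Homogeneous solution: g_h(n) = A·(5)^n.
Try constant particular solution g_p = K: K = 5K + 8 ⇒ K = -2.
General: g(n) = A·(5)^n - 2.
Apply g(0) = -8: A - 2 = -8 ⇒ A = -6.
So g(n) = - 6 \cdot 5^{n} - 2.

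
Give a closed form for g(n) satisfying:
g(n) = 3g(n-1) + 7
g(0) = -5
First-order linear non-homogeneous.
Homogeneous solution: g_h(n) = A·(3)^n.
Try constant particular solution g_p = K: K = 3K + 7 ⇒ K = - \frac{7}{2}.
General: g(n) = A·(3)^n - \frac{7}{2}.
Apply g(0) = -5: A - \frac{7}{2} = -5 ⇒ A = - \frac{3}{2}.
So g(n) = - \frac{3 \cdot 3^{n}}{2} - \frac{7}{2}.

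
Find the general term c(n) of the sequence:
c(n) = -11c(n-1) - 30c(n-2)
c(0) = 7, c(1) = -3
Characteristic equation: x² + 11x + 30 = 0, which factors as (x - (-6))(x - (-5)) = 0.
Roots r₁ = -6, r₂ = -5 (distinct).
General solution: c(n) = A·(-6)^n + B·(-5)^n.
From c(0) = 7: A + B = 7.
From c(1) = -3: -6A - 5B = -3.
Solving: A = -32, B = 39.
So c(n) = 39 \left(-5\right)^{n} - 32 \left(-6\right)^{n}.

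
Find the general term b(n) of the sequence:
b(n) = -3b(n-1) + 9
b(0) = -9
First-order linear non-homogeneous.
Homogeneous solution: b_h(n) = A·(-3)^n.
Try constant particular solution b_p = K: K = -3K + 9 ⇒ K = \frac{9}{4}.
General: b(n) = A·(-3)^n + \frac{9}{4}.
Apply b(0) = -9: A + \frac{9}{4} = -9 ⇒ A = - \frac{45}{4}.
So b(n) = \frac{9}{4} - \frac{45 \left(-3\right)^{n}}{4}.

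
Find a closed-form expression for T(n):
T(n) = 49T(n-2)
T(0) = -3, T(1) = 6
Characteristic equation: x² - 49 = 0, which factors as (x - (-7))(x - (7)) = 0.
Roots r₁ = -7, r₂ = 7 (distinct).
General solution: T(n) = A·(-7)^n + B·(7)^n.
From T(0) = -3: A + B = -3.
From T(1) = 6: -7A + 7B = 6.
Solving: A = - \frac{27}{14}, B = - \frac{15}{14}.
So T(n) = - \frac{27 \left(-7\right)^{n}}{14} - \frac{15 \cdot 7^{n}}{14}.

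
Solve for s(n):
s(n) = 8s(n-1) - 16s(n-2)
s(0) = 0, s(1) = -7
Characteristic equation: x² - 8x + 16 = 0, which is (x - (4))².
Repeated root r = 4.
General solution: s(n) = (A + Bn)·(4)^n.
From s(0) = 0: A = 0.
From s(1) = -7: (A + B)·(4) = -7 ⇒ B = - \frac{7}{4}.
So s(n) = \left(- \frac{7 n}{4}\right) \cdot (4)^n.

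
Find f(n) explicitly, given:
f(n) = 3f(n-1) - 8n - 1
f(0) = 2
First-order linear with linear forcing.
Homogeneous solution: f_h(n) = A·(3)^n.
Try particular f_p(n) = pn + q. Substituting:
  pn + q = 3(p(n-1) + q) - 8n - 1.
Matching the n-coefficient: p = 3p - 8 ⇒ p = 4.
Matching constants: q = -3p + 3q - 1 ⇒ q = \frac{13}{2}.
General: f(n) = A·(3)^n + 4 n + \frac{13}{2}.
Apply f(0) = 2: A + \frac{13}{2} = 2 ⇒ A = - \frac{9}{2}.
So f(n) = - \frac{9 \cdot 3^{n}}{2} + 4 n + \frac{13}{2}.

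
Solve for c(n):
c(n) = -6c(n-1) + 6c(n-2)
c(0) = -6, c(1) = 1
Characteristic equation: x² + 6x - 6 = 0.
Discriminant Δ = (-6)² + 4·(6) = 60.
Roots r₁,₂ = (-6 ± √60)/2, so r₁ = -3 + \sqrt{15}, r₂ = - \sqrt{15} - 3.
General solution: c(n) = A·r₁^n + B·r₂^n.
From the initial conditions, A + B = -6 and r₁A + r₂B = 1.
Since r₁ - r₂ = √60: A = (1 - (-6)r₂)/√60 = -3 - \frac{17 \sqrt{15}}{30}, and B = -6 - A = -3 + \frac{17 \sqrt{15}}{30}.
So c(n) = \left(-3 - \frac{17 \sqrt{15}}{30}\right)\left(-3 + \sqrt{15}\right)^n + \left(-3 + \frac{17 \sqrt{15}}{30}\right)\left(- \sqrt{15} - 3\right)^n.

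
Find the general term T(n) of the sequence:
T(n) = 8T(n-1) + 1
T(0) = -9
First-order linear non-homogeneous.
Homogeneous solution: T_h(n) = A·(8)^n.
Try constant particular solution T_p = K: K = 8K + 1 ⇒ K = - \frac{1}{7}.
General: T(n) = A·(8)^n - \frac{1}{7}.
Apply T(0) = -9: A - \frac{1}{7} = -9 ⇒ A = - \frac{62}{7}.
So T(n) = - \frac{62 \cdot 8^{n}}{7} - \frac{1}{7}.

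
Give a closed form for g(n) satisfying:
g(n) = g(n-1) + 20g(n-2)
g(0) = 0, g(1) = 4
Characteristic equation: x² - x - 20 = 0, which factors as (x - (5))(x - (-4)) = 0.
Roots r₁ = 5, r₂ = -4 (distinct).
General solution: g(n) = A·(5)^n + B·(-4)^n.
From g(0) = 0: A + B = 0.
From g(1) = 4: 5A - 4B = 4.
Solving: A = \frac{4}{9}, B = - \frac{4}{9}.
So g(n) = - \frac{4 \left(-4\right)^{n}}{9} + \frac{4 \cdot 5^{n}}{9}.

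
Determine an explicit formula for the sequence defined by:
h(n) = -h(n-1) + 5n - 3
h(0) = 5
First-order linear with linear forcing.
Homogeneous solution: h_h(n) = A·(-1)^n.
Try particular h_p(n) = pn + q. Substituting:
  pn + q = -(p(n-1) + q) + 5n - 3.
Matching the n-coefficient: p = -p + 5 ⇒ p = \frac{5}{2}.
Matching constants: q = p - q - 3 ⇒ q = - \frac{1}{4}.
General: h(n) = A·(-1)^n + \frac{5 n}{2} - \frac{1}{4}.
Apply h(0) = 5: A - \frac{1}{4} = 5 ⇒ A = \frac{21}{4}.
So h(n) = \frac{21 \left(-1\right)^{n}}{4} + \frac{5 n}{2} - \frac{1}{4}.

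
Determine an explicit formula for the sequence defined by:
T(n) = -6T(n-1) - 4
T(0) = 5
First-order linear non-homogeneous.
Homogeneous solution: T_h(n) = A·(-6)^n.
Try constant particular solution T_p = K: K = -6K - 4 ⇒ K = - \frac{4}{7}.
General: T(n) = A·(-6)^n - \frac{4}{7}.
Apply T(0) = 5: A - \frac{4}{7} = 5 ⇒ A = \frac{39}{7}.
So T(n) = \frac{39 \left(-6\right)^{n}}{7} - \frac{4}{7}.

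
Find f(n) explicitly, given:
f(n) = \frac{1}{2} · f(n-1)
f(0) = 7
Pure geometric recurrence with ratio \frac{1}{2}.
By induction f(n) = f(0) · (\frac{1}{2})^n = 7 \cdot 2^{- n}.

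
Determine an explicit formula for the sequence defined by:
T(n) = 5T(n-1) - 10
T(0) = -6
First-order linear non-homogeneous.
Homogeneous solution: T_h(n) = A·(5)^n.
Try constant particular solution T_p = K: K = 5K - 10 ⇒ K = \frac{5}{2}.
General: T(n) = A·(5)^n + \frac{5}{2}.
Apply T(0) = -6: A + \frac{5}{2} = -6 ⇒ A = - \frac{17}{2}.
So T(n) = \frac{5}{2} - \frac{17 \cdot 5^{n}}{2}.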